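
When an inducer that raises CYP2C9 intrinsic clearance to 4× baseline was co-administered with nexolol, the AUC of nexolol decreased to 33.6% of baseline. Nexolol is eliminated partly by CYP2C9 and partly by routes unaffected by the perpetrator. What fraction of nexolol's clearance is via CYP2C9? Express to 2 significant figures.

0.66

CL'/CL = 1 / 0.336 = 2.976
4·fm + (1 − fm) = 2.976
fm = (2.976 − 1) / (4 − 1) = 0.66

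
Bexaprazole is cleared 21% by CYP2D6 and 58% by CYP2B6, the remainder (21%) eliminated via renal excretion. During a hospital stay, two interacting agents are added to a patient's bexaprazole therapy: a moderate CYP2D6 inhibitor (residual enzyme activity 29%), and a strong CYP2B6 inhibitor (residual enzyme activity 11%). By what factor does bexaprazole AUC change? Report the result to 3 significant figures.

2.99

CYP2D6: 0.21 × 0.29 = 0.0609
CYP2B6: 0.58 × 0.11 = 0.0638
Other: 0.21 (unchanged)
New clearance relative to baseline: 0.0609 + 0.0638 + 0.21 = 0.3347.
Net AUC ratio = 1 / 0.3347 = 2.99.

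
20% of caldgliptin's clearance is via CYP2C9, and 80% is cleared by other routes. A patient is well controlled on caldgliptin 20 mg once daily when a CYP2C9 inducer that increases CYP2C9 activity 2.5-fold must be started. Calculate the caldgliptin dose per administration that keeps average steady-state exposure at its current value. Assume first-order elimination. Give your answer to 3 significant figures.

26.0 mg

CYP2C9: 0.2 × 2.5 = 0.5
Other: 0.8 (unchanged)
CL_new/CL_old = 0.5 + 0.8 = 1.3.
To maintain the same steady-state level, dose must scale with clearance: new dose = 20 × 1.3 = 26.0 mg.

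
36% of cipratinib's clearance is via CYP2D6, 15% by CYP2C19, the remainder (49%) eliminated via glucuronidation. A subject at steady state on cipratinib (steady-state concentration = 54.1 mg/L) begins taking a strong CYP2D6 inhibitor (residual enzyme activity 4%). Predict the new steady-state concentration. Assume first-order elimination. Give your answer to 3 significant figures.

82.7 mg/L

CYP2D6: 0.36 × 0.04 = 0.0144
CYP2C19: 0.15 (unchanged)
Other: 0.49 (unchanged)
New clearance relative to baseline: 0.0144 + 0.15 + 0.49 = 0.6544.
With dosing unchanged, steady-state concentration scales as 1/CL: 54.1 / 0.6544 = 82.7 mg/L.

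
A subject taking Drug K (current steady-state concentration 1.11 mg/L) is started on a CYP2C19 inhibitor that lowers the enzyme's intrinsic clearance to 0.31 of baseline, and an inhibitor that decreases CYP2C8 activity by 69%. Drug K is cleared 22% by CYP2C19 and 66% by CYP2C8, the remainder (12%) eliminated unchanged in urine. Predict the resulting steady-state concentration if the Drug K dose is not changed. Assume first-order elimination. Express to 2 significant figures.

2.8 mg/L

The CYP2C19 pathway (22% of clearance) is reduced to 0.31× activity: 0.22 × 0.31 = 0.0682.
The CYP2C8 pathway (66% of clearance) falls to 0.31× activity: 0.66 × 0.31 = 0.2046.
The remaining 12% of clearance is unaffected.
CL_new/CL_old = 0.0682 + 0.2046 + 0.12 = 0.3928.
New steady-state concentration = 1.11 / 0.3928 = 2.8 mg/L (concentration scales inversely with clearance).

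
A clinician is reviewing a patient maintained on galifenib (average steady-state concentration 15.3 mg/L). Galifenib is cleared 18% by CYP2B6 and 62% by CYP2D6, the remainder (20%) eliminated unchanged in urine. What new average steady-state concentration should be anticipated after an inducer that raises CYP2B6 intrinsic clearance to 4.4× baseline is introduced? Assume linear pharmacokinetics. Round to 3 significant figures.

9.49 mg/L

CYP2B6: 0.18 × 4.4 = 0.792
CYP2D6: 0.62 (unchanged)
Other: 0.2 (unchanged)
CL_new/CL_old = 0.792 + 0.62 + 0.2 = 1.612.
Average steady-state concentration ∝ 1/CL, so new value = 15.3 / 1.612 = 9.49 mg/L.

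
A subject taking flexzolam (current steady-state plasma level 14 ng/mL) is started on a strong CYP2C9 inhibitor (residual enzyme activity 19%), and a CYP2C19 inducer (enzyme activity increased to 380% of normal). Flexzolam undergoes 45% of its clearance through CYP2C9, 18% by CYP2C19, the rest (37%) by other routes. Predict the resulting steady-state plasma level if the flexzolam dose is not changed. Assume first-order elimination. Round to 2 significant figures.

CYP2C9: 0.45 × 0.19 = 0.0855
CYP2C19: 0.18 × 3.8 = 0.684
Other: 0.37 (unchanged)
New clearance relative to baseline: 0.0855 + 0.684 + 0.37 = 1.1395.
Steady-state plasma level ∝ 1/CL: new value = 14 / 1.1395 = 12 ng/mL.

12 ng/mL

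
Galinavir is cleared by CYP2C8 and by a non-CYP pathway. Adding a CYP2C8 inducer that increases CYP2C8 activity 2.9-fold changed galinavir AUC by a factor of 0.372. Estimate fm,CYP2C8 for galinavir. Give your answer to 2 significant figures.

0.89

Let x = fm,CYP2C8. Because AUC ∝ 1/CL, relative clearance rose to 1/0.372 = 2.688.
Setting x·2.9 + (1 − x) = 2.688 and solving: x = (2.688 − 1)/(2.9 − 1) = 0.89.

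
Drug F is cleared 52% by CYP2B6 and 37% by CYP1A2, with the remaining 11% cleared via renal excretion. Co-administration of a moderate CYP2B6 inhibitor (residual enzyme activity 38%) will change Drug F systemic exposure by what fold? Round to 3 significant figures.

1.48

CYP2B6: 0.52 × 0.38 = 0.1976
CYP1A2: 0.37 (unchanged)
Other: 0.11 (unchanged)
Relative clearance = 0.1976 + 0.37 + 0.11 = 0.6776.
Since systemic exposure ∝ 1/CL, the ratio is 1 / 0.6776 = 1.48.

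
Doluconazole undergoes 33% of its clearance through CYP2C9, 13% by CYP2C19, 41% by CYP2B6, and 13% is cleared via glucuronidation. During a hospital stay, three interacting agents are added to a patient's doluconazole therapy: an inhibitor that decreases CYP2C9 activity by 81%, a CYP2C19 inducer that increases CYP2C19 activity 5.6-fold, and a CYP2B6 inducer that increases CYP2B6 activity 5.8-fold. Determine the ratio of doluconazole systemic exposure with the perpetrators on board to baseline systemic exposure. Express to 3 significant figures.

0.303

The CYP2C9 pathway (33% of clearance) drops to 0.19× activity: 0.33 × 0.19 = 0.0627.
The CYP2C19 pathway (13% of clearance) increases to 5.6× activity: 0.13 × 5.6 = 0.728.
The CYP2B6 pathway (41% of clearance) rises to 5.8× activity: 0.41 × 5.8 = 2.378.
Non-CYP routes (13%) are unchanged.
CL_new/CL_old = 0.0627 + 0.728 + 2.378 + 0.13 = 3.2987.
Because systemic exposure varies inversely with clearance, the combined effect is 1 / 3.2987 = 0.303.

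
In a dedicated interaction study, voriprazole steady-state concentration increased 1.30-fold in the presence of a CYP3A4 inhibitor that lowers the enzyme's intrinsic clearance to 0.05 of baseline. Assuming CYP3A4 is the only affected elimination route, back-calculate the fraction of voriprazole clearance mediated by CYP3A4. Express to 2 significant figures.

CL'/CL = 1 / 1.30 = 0.7692
0.05·fm + (1 − fm) = 0.7692
fm = (0.7692 − 1) / (0.05 − 1) = 0.24

0.24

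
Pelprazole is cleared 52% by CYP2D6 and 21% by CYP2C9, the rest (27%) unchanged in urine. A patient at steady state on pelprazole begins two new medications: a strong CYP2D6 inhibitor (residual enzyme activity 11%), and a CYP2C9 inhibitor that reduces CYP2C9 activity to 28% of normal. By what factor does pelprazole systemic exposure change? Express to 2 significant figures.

The CYP2D6 pathway (52% of clearance) drops to 0.11× activity: 0.52 × 0.11 = 0.0572.
The CYP2C9 pathway (21% of clearance) is reduced to 0.28× activity: 0.21 × 0.28 = 0.0588.
The remaining 27% of clearance is unaffected.
Relative clearance = 0.0572 + 0.0588 + 0.27 = 0.386.
Because systemic exposure varies inversely with clearance, the combined effect is 1 / 0.386 = 2.6.

2.6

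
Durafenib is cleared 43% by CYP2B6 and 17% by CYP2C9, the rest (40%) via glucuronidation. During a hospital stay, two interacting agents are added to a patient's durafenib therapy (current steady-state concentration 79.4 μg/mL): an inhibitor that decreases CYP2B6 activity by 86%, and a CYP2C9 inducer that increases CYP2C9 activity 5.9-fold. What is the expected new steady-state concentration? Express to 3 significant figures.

CYP2B6: 0.43 × 0.14 = 0.0602
CYP2C9: 0.17 × 5.9 = 1.003
Other: 0.4 (unchanged)
CL_new/CL_old = 0.0602 + 1.003 + 0.4 = 1.4632.
New steady-state concentration = 79.4 / 1.4632 = 54.3 μg/mL (concentration scales inversely with clearance).

54.3 μg/mL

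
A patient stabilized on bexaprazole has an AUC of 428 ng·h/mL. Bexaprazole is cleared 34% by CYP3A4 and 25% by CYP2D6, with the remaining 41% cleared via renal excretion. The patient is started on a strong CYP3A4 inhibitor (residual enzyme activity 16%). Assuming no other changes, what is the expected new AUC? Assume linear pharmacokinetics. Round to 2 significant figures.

CYP3A4: 0.34 × 0.16 = 0.0544
CYP2D6: 0.25 (unchanged)
Other: 0.41 (unchanged)
Relative clearance = 0.0544 + 0.25 + 0.41 = 0.7144.
AUC ∝ 1/CL, so new value = 428 / 0.7144 = 6.0 × 10² ng·h/mL.

6.0 × 10² ng·h/mL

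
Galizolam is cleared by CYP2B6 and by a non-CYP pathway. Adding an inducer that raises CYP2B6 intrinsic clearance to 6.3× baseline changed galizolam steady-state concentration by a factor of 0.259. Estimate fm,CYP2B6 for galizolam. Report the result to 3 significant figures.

0.540

CL'/CL = 1 / 0.259 = 3.861
6.3·fm + (1 − fm) = 3.861
fm = (3.861 − 1) / (6.3 − 1) = 0.540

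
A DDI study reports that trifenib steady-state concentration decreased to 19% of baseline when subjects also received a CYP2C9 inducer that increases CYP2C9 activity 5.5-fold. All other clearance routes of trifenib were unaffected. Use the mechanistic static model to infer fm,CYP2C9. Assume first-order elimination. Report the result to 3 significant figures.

Write x for the fraction cleared via CYP2C9. The observed steady-state concentration change means clearance rose to 1/0.190 = 5.263 of baseline.
Setting x·5.5 + (1 − x) = 5.263 and solving: x = (5.263 − 1)/(5.5 − 1) = 0.947.

0.947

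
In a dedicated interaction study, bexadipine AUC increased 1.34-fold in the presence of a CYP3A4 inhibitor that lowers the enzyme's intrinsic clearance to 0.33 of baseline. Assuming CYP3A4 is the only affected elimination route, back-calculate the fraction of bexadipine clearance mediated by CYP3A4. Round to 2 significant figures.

0.38

CL'/CL = 1 / 1.34 = 0.7463
0.33·fm + (1 − fm) = 0.7463
fm = (0.7463 − 1) / (0.33 − 1) = 0.38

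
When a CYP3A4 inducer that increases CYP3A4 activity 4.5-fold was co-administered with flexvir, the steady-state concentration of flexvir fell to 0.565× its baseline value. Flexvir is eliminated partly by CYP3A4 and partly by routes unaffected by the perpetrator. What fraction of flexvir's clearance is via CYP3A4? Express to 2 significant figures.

0.22

Let x = fm,CYP3A4. Because steady-state concentration ∝ 1/CL, relative clearance rose to 1/0.565 = 1.77.
Only the CYP3A4 route changed, so 1.77 = x·4.5 + (1 − x), giving x = 0.22.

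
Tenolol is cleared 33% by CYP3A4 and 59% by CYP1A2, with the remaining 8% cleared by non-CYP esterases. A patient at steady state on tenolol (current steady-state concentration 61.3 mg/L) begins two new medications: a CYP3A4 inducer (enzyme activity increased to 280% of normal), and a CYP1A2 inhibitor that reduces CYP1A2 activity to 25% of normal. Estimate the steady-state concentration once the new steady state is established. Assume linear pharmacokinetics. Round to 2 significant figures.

The CYP3A4 pathway (33% of clearance) rises to 2.8× activity: 0.33 × 2.8 = 0.924.
The CYP1A2 pathway (59% of clearance) falls to 0.25× activity: 0.59 × 0.25 = 0.1475.
The remaining 8% of clearance is unaffected.
New clearance relative to baseline: 0.924 + 0.1475 + 0.08 = 1.1515.
Dividing the baseline by the relative clearance: 61.3 / 1.1515 = 53 mg/L.

53 mg/L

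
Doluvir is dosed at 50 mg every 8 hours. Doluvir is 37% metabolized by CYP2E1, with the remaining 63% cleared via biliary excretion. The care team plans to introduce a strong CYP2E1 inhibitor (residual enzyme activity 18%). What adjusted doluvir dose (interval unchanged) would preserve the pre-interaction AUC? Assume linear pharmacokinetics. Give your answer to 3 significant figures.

CYP2E1: 0.37 × 0.18 = 0.0666
Other: 0.63 (unchanged)
New clearance relative to baseline: 0.0666 + 0.63 = 0.6966.
Css,avg = (dose rate)/CL, so holding Css fixed requires dose ∝ CL: 50 × 0.6966 = 34.8 mg.

34.8 mg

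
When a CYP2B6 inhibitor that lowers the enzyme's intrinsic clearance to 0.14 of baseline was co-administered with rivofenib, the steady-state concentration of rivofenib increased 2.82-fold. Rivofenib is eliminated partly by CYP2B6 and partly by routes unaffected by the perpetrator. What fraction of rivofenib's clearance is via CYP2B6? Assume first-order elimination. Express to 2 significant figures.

Write x for the fraction cleared via CYP2B6. The observed steady-state concentration change means clearance fell to 1/2.82 = 0.3546 of baseline.
Only the CYP2B6 route changed, so 0.3546 = x·0.14 + (1 − x), giving x = 0.75.

0.75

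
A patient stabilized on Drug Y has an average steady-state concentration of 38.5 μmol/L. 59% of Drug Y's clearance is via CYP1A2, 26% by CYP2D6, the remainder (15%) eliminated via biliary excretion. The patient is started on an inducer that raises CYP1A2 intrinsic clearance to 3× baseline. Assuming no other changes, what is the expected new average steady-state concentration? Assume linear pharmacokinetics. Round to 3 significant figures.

The CYP1A2 pathway (59% of clearance) is boosted to 3× activity: 0.59 × 3 = 1.77.
CYP2D6 (26%) and the residual 15% are unaffected.
New clearance relative to baseline: 1.77 + 0.26 + 0.15 = 2.18.
New average steady-state concentration = baseline ÷ relative clearance = 38.5 / 2.18 = 17.7 μmol/L.

17.7 μmol/L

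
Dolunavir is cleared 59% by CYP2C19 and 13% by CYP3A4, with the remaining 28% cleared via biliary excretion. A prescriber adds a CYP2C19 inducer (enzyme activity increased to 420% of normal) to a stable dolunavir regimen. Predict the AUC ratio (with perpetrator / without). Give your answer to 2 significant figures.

0.35

The CYP2C19 pathway (59% of clearance) is boosted to 4.2× activity: 0.59 × 4.2 = 2.478.
CYP3A4 (13%) and the residual 28% are unaffected.
New clearance relative to baseline: 2.478 + 0.13 + 0.28 = 2.888.
AUC ratio = CL_old/CL_new = 1 / 2.888 = 0.35.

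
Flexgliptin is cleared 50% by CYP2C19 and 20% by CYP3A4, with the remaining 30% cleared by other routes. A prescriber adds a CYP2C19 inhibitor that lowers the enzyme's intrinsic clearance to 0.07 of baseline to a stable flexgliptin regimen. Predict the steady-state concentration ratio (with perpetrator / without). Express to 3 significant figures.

1.87

The CYP2C19 pathway (50% of clearance) is reduced to 0.07× activity: 0.5 × 0.07 = 0.035.
CYP3A4 (20%) and the residual 30% are unaffected.
CL_new/CL_old = 0.035 + 0.2 + 0.3 = 0.535.
Since steady-state concentration ∝ 1/CL, the ratio is 1 / 0.535 = 1.87.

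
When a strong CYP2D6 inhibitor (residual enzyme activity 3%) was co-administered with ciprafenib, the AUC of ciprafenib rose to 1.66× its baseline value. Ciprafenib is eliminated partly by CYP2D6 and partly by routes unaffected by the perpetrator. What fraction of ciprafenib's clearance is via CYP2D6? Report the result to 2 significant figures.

CL'/CL = 1 / 1.66 = 0.6024
0.03·fm + (1 − fm) = 0.6024
fm = (0.6024 − 1) / (0.03 − 1) = 0.41

0.41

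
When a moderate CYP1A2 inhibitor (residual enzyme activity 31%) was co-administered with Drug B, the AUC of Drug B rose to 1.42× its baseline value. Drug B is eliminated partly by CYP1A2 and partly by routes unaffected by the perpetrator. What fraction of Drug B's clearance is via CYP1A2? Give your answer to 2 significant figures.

Let fm be the CYP1A2 fraction. New clearance relative to baseline = fm × 0.31 + (1 − fm).
AUC ratio = 1 / (new CL fraction), so new CL fraction = 1 / 1.42 = 0.7042.
fm × 0.31 + 1 − fm = 0.7042  ⇒  fm × (0.31 − 1) = −0.2958  ⇒  fm = 0.43.

0.43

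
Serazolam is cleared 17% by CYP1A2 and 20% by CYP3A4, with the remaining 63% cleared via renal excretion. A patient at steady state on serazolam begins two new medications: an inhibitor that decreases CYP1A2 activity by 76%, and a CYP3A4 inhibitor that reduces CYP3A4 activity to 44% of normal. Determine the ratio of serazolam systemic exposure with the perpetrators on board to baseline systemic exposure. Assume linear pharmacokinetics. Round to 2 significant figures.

The CYP1A2 pathway (17% of clearance) falls to 0.24× activity: 0.17 × 0.24 = 0.0408.
The CYP3A4 pathway (20% of clearance) falls to 0.44× activity: 0.2 × 0.44 = 0.088.
The remaining 63% of clearance is unaffected.
CL_new/CL_old = 0.0408 + 0.088 + 0.63 = 0.7588.
Net systemic exposure ratio = 1 / 0.7588 = 1.3.

1.3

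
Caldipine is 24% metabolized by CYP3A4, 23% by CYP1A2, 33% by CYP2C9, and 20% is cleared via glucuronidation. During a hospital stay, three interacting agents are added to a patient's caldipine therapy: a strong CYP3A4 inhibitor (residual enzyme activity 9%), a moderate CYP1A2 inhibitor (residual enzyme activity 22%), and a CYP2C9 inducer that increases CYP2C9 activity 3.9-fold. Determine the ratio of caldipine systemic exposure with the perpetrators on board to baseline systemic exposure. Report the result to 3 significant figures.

CYP3A4: 0.24 × 0.09 = 0.0216
CYP1A2: 0.23 × 0.22 = 0.0506
CYP2C9: 0.33 × 3.9 = 1.287
Other: 0.2 (unchanged)
CL_new/CL_old = 0.0216 + 0.0506 + 1.287 + 0.2 = 1.5592.
Systemic exposure ∝ 1/CL: fold-change = 1 / 1.5592 = 0.641.

0.641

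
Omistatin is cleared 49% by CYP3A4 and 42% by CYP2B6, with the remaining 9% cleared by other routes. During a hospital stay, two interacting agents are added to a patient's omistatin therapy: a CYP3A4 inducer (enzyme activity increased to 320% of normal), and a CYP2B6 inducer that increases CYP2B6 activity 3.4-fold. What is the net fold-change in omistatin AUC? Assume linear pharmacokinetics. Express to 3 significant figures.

0.324

The CYP3A4 pathway (49% of clearance) is boosted to 3.2× activity: 0.49 × 3.2 = 1.568.
The CYP2B6 pathway (42% of clearance) increases to 3.4× activity: 0.42 × 3.4 = 1.428.
Non-CYP routes (9%) are unchanged.
Relative clearance = 1.568 + 1.428 + 0.09 = 3.086.
Net AUC ratio = 1 / 3.086 = 0.324.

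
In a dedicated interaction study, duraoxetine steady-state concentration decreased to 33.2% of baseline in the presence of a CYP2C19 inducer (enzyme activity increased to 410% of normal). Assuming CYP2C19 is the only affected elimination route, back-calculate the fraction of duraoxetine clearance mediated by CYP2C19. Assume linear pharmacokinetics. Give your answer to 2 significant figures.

Let fm be the CYP2C19 fraction. New clearance relative to baseline = fm × 4.1 + (1 − fm).
Steady-state concentration ratio = 1 / (new CL fraction), so new CL fraction = 1 / 0.332 = 3.012.
fm × 4.1 + 1 − fm = 3.012  ⇒  fm × (4.1 − 1) = 2.012  ⇒  fm = 0.65.

0.65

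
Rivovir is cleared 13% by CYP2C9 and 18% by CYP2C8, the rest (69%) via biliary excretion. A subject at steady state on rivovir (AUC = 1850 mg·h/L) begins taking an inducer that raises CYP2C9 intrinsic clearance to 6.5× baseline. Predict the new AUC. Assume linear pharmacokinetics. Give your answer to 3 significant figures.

1.08 × 10³ mg·h/L

CYP2C9: 0.13 × 6.5 = 0.845
CYP2C8: 0.18 (unchanged)
Other: 0.69 (unchanged)
CL_new/CL_old = 0.845 + 0.18 + 0.69 = 1.715.
AUC ∝ 1/CL, so new value = 1850 / 1.715 = 1.08 × 10³ mg·h/L.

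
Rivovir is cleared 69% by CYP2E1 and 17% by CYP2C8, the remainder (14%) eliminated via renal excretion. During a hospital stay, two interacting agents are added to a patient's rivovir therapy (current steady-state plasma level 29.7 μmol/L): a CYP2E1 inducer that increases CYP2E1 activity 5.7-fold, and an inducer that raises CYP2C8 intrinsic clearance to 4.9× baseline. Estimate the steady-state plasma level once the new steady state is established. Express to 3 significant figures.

CYP2E1: 0.69 × 5.7 = 3.933
CYP2C8: 0.17 × 4.9 = 0.833
Other: 0.14 (unchanged)
CL_new/CL_old = 3.933 + 0.833 + 0.14 = 4.906.
Dividing the baseline by the relative clearance: 29.7 / 4.906 = 6.05 μmol/L.

6.05 μmol/L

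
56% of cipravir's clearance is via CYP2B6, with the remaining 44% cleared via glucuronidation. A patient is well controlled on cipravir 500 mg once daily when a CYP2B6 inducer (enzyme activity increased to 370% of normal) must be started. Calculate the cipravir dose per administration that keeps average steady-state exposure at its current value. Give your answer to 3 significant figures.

1.26 × 10³ mg

The CYP2B6 pathway (56% of clearance) rises to 3.7× activity: 0.56 × 3.7 = 2.072.
Non-CYP routes (44%) are unchanged.
Relative clearance = 2.072 + 0.44 = 2.512.
Css,avg = (dose rate)/CL, so holding Css fixed requires dose ∝ CL: 500 × 2.512 = 1.26 × 10³ mg.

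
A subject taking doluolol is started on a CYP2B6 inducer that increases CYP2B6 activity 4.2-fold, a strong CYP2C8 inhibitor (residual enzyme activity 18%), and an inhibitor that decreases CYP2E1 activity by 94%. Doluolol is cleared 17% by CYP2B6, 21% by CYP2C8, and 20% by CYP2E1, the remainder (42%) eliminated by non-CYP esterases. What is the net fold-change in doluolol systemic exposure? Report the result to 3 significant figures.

CYP2B6: 0.17 × 4.2 = 0.714
CYP2C8: 0.21 × 0.18 = 0.0378
CYP2E1: 0.2 × 0.06 = 0.012
Other: 0.42 (unchanged)
CL_new/CL_old = 0.714 + 0.0378 + 0.012 + 0.42 = 1.1838.
Net systemic exposure ratio = 1 / 1.1838 = 0.845.

0.845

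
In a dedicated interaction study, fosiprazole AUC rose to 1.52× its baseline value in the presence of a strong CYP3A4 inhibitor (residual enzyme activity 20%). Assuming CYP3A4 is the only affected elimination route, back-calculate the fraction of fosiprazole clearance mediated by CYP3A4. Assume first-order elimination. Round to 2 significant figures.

CL'/CL = 1 / 1.52 = 0.6579
0.2·fm + (1 − fm) = 0.6579
fm = (0.6579 − 1) / (0.2 − 1) = 0.43

0.43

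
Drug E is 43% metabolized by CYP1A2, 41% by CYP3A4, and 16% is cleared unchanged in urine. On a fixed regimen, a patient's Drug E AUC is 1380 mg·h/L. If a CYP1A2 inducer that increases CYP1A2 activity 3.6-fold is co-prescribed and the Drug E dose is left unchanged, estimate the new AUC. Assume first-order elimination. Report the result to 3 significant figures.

The CYP1A2 pathway (43% of clearance) is boosted to 3.6× activity: 0.43 × 3.6 = 1.548.
CYP3A4 (41%) and the residual 16% are unaffected.
New clearance relative to baseline: 1.548 + 0.41 + 0.16 = 2.118.
New AUC = baseline ÷ relative clearance = 1380 / 2.118 = 652 mg·h/L.

652 mg·h/L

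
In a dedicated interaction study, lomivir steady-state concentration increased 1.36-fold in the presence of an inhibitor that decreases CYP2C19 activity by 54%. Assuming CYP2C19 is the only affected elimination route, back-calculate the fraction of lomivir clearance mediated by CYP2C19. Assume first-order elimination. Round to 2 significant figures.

Call the CYP2C19 fraction fm. After the interaction, CL_new/CL_old = fm × 0.46 + (1 − fm).
Steady-state concentration ratio = 1 / (new CL fraction), so new CL fraction = 1 / 1.36 = 0.7353.
fm × 0.46 + 1 − fm = 0.7353  ⇒  fm × (0.46 − 1) = −0.2647  ⇒  fm = 0.49.

0.49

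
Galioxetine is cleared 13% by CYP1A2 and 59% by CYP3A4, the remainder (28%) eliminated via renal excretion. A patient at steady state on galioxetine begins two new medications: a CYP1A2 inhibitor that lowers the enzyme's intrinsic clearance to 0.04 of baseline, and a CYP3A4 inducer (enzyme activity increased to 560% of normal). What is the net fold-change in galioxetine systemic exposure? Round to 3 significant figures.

The CYP1A2 pathway (13% of clearance) drops to 0.04× activity: 0.13 × 0.04 = 0.0052.
The CYP3A4 pathway (59% of clearance) is boosted to 5.6× activity: 0.59 × 5.6 = 3.304.
Non-CYP routes (28%) are unchanged.
CL_new/CL_old = 0.0052 + 3.304 + 0.28 = 3.5892.
Net systemic exposure ratio = 1 / 3.5892 = 0.279.

0.279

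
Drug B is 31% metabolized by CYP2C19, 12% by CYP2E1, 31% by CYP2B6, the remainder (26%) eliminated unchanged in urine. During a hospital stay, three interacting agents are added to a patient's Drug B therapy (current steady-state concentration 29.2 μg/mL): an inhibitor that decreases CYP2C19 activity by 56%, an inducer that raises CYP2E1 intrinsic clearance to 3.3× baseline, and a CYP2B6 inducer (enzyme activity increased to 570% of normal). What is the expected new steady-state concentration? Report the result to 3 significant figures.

11.4 μg/mL

The CYP2C19 pathway (31% of clearance) drops to 0.44× activity: 0.31 × 0.44 = 0.1364.
The CYP2E1 pathway (12% of clearance) is boosted to 3.3× activity: 0.12 × 3.3 = 0.396.
The CYP2B6 pathway (31% of clearance) rises to 5.7× activity: 0.31 × 5.7 = 1.767.
Non-CYP routes (26%) are unchanged.
Relative clearance = 0.1364 + 0.396 + 1.767 + 0.26 = 2.5594.
Steady-state concentration ∝ 1/CL: new value = 29.2 / 2.5594 = 11.4 μg/mL.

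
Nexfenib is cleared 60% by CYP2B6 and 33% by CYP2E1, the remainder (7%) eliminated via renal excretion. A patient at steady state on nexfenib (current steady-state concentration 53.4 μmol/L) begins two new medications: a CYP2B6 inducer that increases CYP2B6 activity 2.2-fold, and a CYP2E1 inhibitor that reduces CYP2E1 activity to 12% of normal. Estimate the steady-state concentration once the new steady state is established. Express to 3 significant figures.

37.4 μmol/L

The CYP2B6 pathway (60% of clearance) is boosted to 2.2× activity: 0.6 × 2.2 = 1.32.
The CYP2E1 pathway (33% of clearance) drops to 0.12× activity: 0.33 × 0.12 = 0.0396.
Non-CYP routes (7%) are unchanged.
CL_new/CL_old = 1.32 + 0.0396 + 0.07 = 1.4296.
Dividing the baseline by the relative clearance: 53.4 / 1.4296 = 37.4 μmol/L.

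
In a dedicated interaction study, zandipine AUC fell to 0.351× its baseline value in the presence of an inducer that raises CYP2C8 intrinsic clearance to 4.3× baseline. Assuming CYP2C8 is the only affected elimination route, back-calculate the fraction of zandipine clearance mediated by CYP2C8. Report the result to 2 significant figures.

0.56

CL'/CL = 1 / 0.351 = 2.849
4.3·fm + (1 − fm) = 2.849
fm = (2.849 − 1) / (4.3 − 1) = 0.56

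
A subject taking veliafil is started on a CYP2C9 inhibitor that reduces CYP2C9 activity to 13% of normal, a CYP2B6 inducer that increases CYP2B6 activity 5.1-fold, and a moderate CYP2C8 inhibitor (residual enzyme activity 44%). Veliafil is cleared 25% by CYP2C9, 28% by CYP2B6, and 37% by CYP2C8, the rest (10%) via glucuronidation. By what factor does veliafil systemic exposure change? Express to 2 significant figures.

0.58

CYP2C9: 0.25 × 0.13 = 0.0325
CYP2B6: 0.28 × 5.1 = 1.428
CYP2C8: 0.37 × 0.44 = 0.1628
Other: 0.1 (unchanged)
CL_new/CL_old = 0.0325 + 1.428 + 0.1628 + 0.1 = 1.7233.
Because systemic exposure varies inversely with clearance, the combined effect is 1 / 1.7233 = 0.58.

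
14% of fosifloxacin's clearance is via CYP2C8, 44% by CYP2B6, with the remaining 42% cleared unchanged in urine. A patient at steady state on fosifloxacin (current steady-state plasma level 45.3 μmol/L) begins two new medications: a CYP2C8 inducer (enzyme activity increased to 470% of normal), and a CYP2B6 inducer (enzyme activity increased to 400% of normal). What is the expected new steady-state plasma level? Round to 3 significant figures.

16.0 μmol/L

CYP2C8: 0.14 × 4.7 = 0.658
CYP2B6: 0.44 × 4 = 1.76
Other: 0.42 (unchanged)
Relative clearance = 0.658 + 1.76 + 0.42 = 2.838.
New steady-state plasma level = 45.3 / 2.838 = 16.0 μmol/L (concentration scales inversely with clearance).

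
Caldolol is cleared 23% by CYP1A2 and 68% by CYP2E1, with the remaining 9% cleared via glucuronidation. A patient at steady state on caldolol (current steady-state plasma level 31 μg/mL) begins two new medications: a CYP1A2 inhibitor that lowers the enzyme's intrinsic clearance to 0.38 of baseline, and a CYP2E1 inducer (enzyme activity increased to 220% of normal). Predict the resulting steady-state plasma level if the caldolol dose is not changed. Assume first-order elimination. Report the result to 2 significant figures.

19 μg/mL

The CYP1A2 pathway (23% of clearance) falls to 0.38× activity: 0.23 × 0.38 = 0.0874.
The CYP2E1 pathway (68% of clearance) increases to 2.2× activity: 0.68 × 2.2 = 1.496.
Non-CYP routes (9%) are unchanged.
CL_new/CL_old = 0.0874 + 1.496 + 0.09 = 1.6734.
Dividing the baseline by the relative clearance: 31 / 1.6734 = 19 μg/mL.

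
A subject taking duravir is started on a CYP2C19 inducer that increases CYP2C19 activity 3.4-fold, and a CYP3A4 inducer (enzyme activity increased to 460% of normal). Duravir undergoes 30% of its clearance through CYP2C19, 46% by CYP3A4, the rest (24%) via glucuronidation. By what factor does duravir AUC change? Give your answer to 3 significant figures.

CYP2C19: 0.3 × 3.4 = 1.02
CYP3A4: 0.46 × 4.6 = 2.116
Other: 0.24 (unchanged)
New clearance relative to baseline: 1.02 + 2.116 + 0.24 = 3.376.
Because AUC varies inversely with clearance, the combined effect is 1 / 3.376 = 0.296.

0.296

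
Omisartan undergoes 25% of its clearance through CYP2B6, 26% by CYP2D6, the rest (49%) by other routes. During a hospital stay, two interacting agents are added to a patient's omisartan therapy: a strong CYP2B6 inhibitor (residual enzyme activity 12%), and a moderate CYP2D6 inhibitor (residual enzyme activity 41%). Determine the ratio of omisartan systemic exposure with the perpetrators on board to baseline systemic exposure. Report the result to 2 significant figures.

1.6

The CYP2B6 pathway (25% of clearance) drops to 0.12× activity: 0.25 × 0.12 = 0.03.
The CYP2D6 pathway (26% of clearance) drops to 0.41× activity: 0.26 × 0.41 = 0.1066.
Non-CYP routes (49%) are unchanged.
CL_new/CL_old = 0.03 + 0.1066 + 0.49 = 0.6266.
Systemic exposure ∝ 1/CL: fold-change = 1 / 0.6266 = 1.6.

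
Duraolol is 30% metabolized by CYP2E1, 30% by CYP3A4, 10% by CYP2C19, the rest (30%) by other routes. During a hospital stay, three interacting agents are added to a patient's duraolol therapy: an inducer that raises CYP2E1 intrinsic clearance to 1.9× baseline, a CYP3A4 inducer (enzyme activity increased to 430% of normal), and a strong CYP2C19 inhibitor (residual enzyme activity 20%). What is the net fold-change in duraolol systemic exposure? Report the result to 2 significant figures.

0.46

The CYP2E1 pathway (30% of clearance) is boosted to 1.9× activity: 0.3 × 1.9 = 0.57.
The CYP3A4 pathway (30% of clearance) increases to 4.3× activity: 0.3 × 4.3 = 1.29.
The CYP2C19 pathway (10% of clearance) falls to 0.2× activity: 0.1 × 0.2 = 0.02.
Non-CYP routes (30%) are unchanged.
CL_new/CL_old = 0.57 + 1.29 + 0.02 + 0.3 = 2.18.
Systemic exposure ∝ 1/CL: fold-change = 1 / 2.18 = 0.46.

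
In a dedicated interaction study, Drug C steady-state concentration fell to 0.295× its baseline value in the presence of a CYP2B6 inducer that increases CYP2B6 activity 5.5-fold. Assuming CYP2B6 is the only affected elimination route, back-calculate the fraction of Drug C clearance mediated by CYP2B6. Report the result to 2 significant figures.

Let fm be the CYP2B6 fraction. New clearance relative to baseline = fm × 5.5 + (1 − fm).
Steady-state concentration ratio = 1 / (new CL fraction), so new CL fraction = 1 / 0.295 = 3.39.
fm × 5.5 + 1 − fm = 3.39  ⇒  fm × (5.5 − 1) = 2.39  ⇒  fm = 0.53.

0.53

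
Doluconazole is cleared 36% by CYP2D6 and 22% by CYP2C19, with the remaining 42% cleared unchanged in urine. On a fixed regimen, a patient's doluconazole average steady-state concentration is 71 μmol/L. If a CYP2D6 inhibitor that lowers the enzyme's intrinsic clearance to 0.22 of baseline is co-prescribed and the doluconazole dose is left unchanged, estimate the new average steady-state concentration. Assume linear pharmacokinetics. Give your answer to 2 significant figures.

99 μmol/L

The CYP2D6 pathway (36% of clearance) is reduced to 0.22× activity: 0.36 × 0.22 = 0.0792.
CYP2C19 (22%) and the residual 42% are unaffected.
CL_new/CL_old = 0.0792 + 0.22 + 0.42 = 0.7192.
Average steady-state concentration ∝ 1/CL, so new value = 71 / 0.7192 = 99 μmol/L.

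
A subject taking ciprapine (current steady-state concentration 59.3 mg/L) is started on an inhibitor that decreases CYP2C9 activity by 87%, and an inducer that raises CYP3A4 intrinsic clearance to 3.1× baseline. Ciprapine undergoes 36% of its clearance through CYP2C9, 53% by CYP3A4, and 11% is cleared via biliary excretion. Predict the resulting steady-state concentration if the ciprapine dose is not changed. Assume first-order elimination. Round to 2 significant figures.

The CYP2C9 pathway (36% of clearance) falls to 0.13× activity: 0.36 × 0.13 = 0.0468.
The CYP3A4 pathway (53% of clearance) rises to 3.1× activity: 0.53 × 3.1 = 1.643.
Non-CYP routes (11%) are unchanged.
Relative clearance = 0.0468 + 1.643 + 0.11 = 1.7998.
New steady-state concentration = 59.3 / 1.7998 = 33 mg/L (concentration scales inversely with clearance).

33 mg/L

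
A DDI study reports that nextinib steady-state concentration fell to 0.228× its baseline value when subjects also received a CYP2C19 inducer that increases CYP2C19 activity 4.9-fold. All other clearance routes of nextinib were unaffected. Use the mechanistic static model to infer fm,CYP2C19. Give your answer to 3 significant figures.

CL'/CL = 1 / 0.228 = 4.386
4.9·fm + (1 − fm) = 4.386
fm = (4.386 − 1) / (4.9 − 1) = 0.868

0.868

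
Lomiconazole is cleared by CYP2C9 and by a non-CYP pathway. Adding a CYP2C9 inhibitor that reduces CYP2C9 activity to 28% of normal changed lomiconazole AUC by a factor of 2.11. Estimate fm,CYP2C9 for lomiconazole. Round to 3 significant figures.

0.731

Call the CYP2C9 fraction fm. After the interaction, CL_new/CL_old = fm × 0.28 + (1 − fm).
AUC ratio = 1 / (new CL fraction), so new CL fraction = 1 / 2.11 = 0.4739.
fm × 0.28 + 1 − fm = 0.4739  ⇒  fm × (0.28 − 1) = −0.5261  ⇒  fm = 0.731.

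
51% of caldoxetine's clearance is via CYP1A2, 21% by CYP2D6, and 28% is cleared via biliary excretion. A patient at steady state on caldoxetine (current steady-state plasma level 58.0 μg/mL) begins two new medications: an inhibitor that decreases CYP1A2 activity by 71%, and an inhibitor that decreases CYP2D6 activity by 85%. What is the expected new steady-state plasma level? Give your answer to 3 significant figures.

126 μg/mL

The CYP1A2 pathway (51% of clearance) drops to 0.29× activity: 0.51 × 0.29 = 0.1479.
The CYP2D6 pathway (21% of clearance) drops to 0.15× activity: 0.21 × 0.15 = 0.0315.
Non-CYP routes (28%) are unchanged.
CL_new/CL_old = 0.1479 + 0.0315 + 0.28 = 0.4594.
New steady-state plasma level = 58.0 / 0.4594 = 126 μg/mL (concentration scales inversely with clearance).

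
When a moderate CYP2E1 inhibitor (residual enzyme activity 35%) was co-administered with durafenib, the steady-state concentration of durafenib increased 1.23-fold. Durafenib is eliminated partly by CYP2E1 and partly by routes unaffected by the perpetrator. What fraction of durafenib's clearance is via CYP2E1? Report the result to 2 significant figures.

CL'/CL = 1 / 1.23 = 0.813
0.35·fm + (1 − fm) = 0.813
fm = (0.813 − 1) / (0.35 − 1) = 0.29

0.29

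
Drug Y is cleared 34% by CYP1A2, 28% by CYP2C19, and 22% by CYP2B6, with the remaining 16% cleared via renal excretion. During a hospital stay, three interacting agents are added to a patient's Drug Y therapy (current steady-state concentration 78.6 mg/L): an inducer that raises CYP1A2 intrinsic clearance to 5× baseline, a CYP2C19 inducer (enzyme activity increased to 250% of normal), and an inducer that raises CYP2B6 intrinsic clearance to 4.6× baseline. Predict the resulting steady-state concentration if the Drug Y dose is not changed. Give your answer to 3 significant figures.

The CYP1A2 pathway (34% of clearance) is boosted to 5× activity: 0.34 × 5 = 1.7.
The CYP2C19 pathway (28% of clearance) is boosted to 2.5× activity: 0.28 × 2.5 = 0.7.
The CYP2B6 pathway (22% of clearance) rises to 4.6× activity: 0.22 × 4.6 = 1.012.
Non-CYP routes (16%) are unchanged.
CL_new/CL_old = 1.7 + 0.7 + 1.012 + 0.16 = 3.572.
Steady-state concentration ∝ 1/CL: new value = 78.6 / 3.572 = 22.0 mg/L.

22.0 mg/L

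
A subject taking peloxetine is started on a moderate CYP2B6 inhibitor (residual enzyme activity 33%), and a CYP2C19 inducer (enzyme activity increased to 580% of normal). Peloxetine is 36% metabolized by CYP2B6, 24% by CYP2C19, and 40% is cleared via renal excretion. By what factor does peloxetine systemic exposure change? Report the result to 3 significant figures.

The CYP2B6 pathway (36% of clearance) falls to 0.33× activity: 0.36 × 0.33 = 0.1188.
The CYP2C19 pathway (24% of clearance) rises to 5.8× activity: 0.24 × 5.8 = 1.392.
The remaining 40% of clearance is unaffected.
CL_new/CL_old = 0.1188 + 1.392 + 0.4 = 1.9108.
Net systemic exposure ratio = 1 / 1.9108 = 0.523.

0.523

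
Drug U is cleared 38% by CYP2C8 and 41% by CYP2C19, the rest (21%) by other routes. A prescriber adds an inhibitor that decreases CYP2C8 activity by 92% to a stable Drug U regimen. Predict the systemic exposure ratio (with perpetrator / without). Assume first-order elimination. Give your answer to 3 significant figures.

1.54

The CYP2C8 pathway (38% of clearance) is reduced to 0.08× activity: 0.38 × 0.08 = 0.0304.
CYP2C19 (41%) and the residual 21% are unaffected.
CL_new/CL_old = 0.0304 + 0.41 + 0.21 = 0.6504.
Systemic exposure is inversely proportional to clearance, so the fold-change is 1 / 0.6504 = 1.54.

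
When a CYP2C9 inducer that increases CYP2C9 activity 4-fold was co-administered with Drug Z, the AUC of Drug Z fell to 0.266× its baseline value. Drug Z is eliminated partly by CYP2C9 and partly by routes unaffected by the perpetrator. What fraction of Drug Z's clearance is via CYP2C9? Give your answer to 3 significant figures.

Let fm be the CYP2C9 fraction. New clearance relative to baseline = fm × 4 + (1 − fm).
AUC ratio = 1 / (new CL fraction), so new CL fraction = 1 / 0.266 = 3.759.
fm × 4 + 1 − fm = 3.759  ⇒  fm × (4 − 1) = 2.759  ⇒  fm = 0.920.

0.920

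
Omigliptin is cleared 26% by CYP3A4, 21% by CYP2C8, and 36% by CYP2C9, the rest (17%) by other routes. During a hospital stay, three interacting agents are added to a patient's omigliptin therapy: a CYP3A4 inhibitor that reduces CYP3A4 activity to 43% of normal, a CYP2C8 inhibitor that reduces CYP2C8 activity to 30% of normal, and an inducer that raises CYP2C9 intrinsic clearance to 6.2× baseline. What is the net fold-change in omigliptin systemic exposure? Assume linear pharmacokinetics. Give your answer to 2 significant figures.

0.39

The CYP3A4 pathway (26% of clearance) is reduced to 0.43× activity: 0.26 × 0.43 = 0.1118.
The CYP2C8 pathway (21% of clearance) is reduced to 0.3× activity: 0.21 × 0.3 = 0.063.
The CYP2C9 pathway (36% of clearance) rises to 6.2× activity: 0.36 × 6.2 = 2.232.
Non-CYP routes (17%) are unchanged.
New clearance relative to baseline: 0.1118 + 0.063 + 2.232 + 0.17 = 2.5768.
Systemic exposure ∝ 1/CL: fold-change = 1 / 2.5768 = 0.39.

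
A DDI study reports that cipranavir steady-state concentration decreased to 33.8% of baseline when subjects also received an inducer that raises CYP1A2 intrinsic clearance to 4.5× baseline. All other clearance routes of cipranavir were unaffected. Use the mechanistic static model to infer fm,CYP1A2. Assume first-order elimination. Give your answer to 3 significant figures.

0.560

Write x for the fraction cleared via CYP1A2. The observed steady-state concentration change means clearance rose to 1/0.338 = 2.959 of baseline.
Setting x·4.5 + (1 − x) = 2.959 and solving: x = (2.959 − 1)/(4.5 − 1) = 0.560.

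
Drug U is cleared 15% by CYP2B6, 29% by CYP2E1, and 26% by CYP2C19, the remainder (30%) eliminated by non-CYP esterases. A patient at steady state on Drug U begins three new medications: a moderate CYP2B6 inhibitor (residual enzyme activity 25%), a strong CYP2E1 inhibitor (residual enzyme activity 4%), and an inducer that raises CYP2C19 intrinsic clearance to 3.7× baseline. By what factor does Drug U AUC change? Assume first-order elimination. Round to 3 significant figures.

0.763

The CYP2B6 pathway (15% of clearance) is reduced to 0.25× activity: 0.15 × 0.25 = 0.0375.
The CYP2E1 pathway (29% of clearance) falls to 0.04× activity: 0.29 × 0.04 = 0.0116.
The CYP2C19 pathway (26% of clearance) rises to 3.7× activity: 0.26 × 3.7 = 0.962.
Non-CYP routes (30%) are unchanged.
New clearance relative to baseline: 0.0375 + 0.0116 + 0.962 + 0.3 = 1.3111.
Because AUC varies inversely with clearance, the combined effect is 1 / 1.3111 = 0.763.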